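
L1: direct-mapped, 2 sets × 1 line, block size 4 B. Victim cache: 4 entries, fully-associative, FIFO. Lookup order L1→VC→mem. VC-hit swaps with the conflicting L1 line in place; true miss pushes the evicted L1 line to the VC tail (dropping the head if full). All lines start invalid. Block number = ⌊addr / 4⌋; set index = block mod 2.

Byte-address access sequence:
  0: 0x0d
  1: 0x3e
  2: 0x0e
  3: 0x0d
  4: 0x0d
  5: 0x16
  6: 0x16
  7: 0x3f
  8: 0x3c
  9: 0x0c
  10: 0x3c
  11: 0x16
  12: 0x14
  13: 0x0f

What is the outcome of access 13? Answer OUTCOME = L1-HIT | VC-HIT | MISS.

OUTCOME = VC-HIT

#0 0xd→b3/s1 MISS; vc=[]
#1 0x3e→b15/s1 MISS; vc=[3]
#2 0xe→b3/s1 VC-HIT; vc=[15]
#3 0xd→b3/s1 L1-HIT; vc=[15]
#4 0xd→b3/s1 L1-HIT; vc=[15]
#5 0x16→b5/s1 MISS; vc=[15,3]
#6 0x16→b5/s1 L1-HIT; vc=[15,3]
#7 0x3f→b15/s1 VC-HIT; vc=[5,3]
#8 0x3c→b15/s1 L1-HIT; vc=[5,3]
#9 0xc→b3/s1 VC-HIT; vc=[5,15]
#10 0x3c→b15/s1 VC-HIT; vc=[5,3]
#11 0x16→b5/s1 VC-HIT; vc=[15,3]
#12 0x14→b5/s1 L1-HIT; vc=[15,3]
#13 0xf→b3/s1 VC-HIT; vc=[15,5]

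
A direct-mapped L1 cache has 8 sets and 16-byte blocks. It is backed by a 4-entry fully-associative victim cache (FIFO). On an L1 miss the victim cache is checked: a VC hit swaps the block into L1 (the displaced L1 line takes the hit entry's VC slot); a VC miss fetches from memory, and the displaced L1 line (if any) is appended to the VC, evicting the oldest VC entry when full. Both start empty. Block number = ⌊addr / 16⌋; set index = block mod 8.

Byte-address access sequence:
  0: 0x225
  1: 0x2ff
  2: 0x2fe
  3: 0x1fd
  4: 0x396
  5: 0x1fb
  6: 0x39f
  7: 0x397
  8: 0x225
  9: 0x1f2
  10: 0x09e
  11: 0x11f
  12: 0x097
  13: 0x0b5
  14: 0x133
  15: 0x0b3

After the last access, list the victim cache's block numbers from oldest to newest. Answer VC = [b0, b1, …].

#0 0x225→b34/s2 MISS; vc=[]
#1 0x2ff→b47/s7 MISS; vc=[]
#2 0x2fe→b47/s7 L1-HIT; vc=[]
#3 0x1fd→b31/s7 MISS; vc=[47]
#4 0x396→b57/s1 MISS; vc=[47]
#5 0x1fb→b31/s7 L1-HIT; vc=[47]
#6 0x39f→b57/s1 L1-HIT; vc=[47]
#7 0x397→b57/s1 L1-HIT; vc=[47]
#8 0x225→b34/s2 L1-HIT; vc=[47]
#9 0x1f2→b31/s7 L1-HIT; vc=[47]
#10 0x9e→b9/s1 MISS; vc=[47,57]
#11 0x11f→b17/s1 MISS; vc=[47,57,9]
#12 0x97→b9/s1 VC-HIT; vc=[47,57,17]
#13 0xb5→b11/s3 MISS; vc=[47,57,17]
#14 0x133→b19/s3 MISS; vc=[47,57,17,11]
#15 0xb3→b11/s3 VC-HIT; vc=[47,57,17,19]

VC = [47, 57, 17, 19]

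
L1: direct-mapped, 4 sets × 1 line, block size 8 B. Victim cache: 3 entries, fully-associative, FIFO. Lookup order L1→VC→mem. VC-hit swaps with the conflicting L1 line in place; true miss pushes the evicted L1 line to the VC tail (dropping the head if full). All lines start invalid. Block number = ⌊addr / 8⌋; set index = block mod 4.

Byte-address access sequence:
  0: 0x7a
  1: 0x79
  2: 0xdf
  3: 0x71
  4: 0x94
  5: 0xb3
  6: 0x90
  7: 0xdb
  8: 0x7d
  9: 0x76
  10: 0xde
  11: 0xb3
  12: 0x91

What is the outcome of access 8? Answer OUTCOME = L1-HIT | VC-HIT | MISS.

OUTCOME = VC-HIT

0: 0x7a (blk 15, set 3) → MISS  vc=[]
1: 0x79 (blk 15, set 3) → L1-HIT  vc=[]
2: 0xdf (blk 27, set 3) → MISS  vc=[15]
3: 0x71 (blk 14, set 2) → MISS  vc=[15]
4: 0x94 (blk 18, set 2) → MISS  vc=[15, 14]
5: 0xb3 (blk 22, set 2) → MISS  vc=[15, 14, 18]
6: 0x90 (blk 18, set 2) → VC-HIT  vc=[15, 14, 22]
7: 0xdb (blk 27, set 3) → L1-HIT  vc=[15, 14, 22]
8: 0x7d (blk 15, set 3) → VC-HIT  vc=[27, 14, 22]
9: 0x76 (blk 14, set 2) → VC-HIT  vc=[27, 18, 22]
10: 0xde (blk 27, set 3) → VC-HIT  vc=[15, 18, 22]
11: 0xb3 (blk 22, set 2) → VC-HIT  vc=[15, 18, 14]
12: 0x91 (blk 18, set 2) → VC-HIT  vc=[15, 22, 14]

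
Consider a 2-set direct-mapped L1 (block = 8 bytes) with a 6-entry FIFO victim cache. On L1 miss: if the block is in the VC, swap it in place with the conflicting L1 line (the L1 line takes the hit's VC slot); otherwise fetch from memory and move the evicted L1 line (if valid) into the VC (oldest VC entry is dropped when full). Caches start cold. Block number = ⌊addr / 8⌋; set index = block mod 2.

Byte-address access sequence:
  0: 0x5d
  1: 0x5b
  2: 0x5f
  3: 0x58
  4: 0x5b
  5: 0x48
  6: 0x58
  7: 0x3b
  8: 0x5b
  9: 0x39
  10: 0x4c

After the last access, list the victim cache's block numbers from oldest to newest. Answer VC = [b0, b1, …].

#0 0x5d→b11/s1 MISS; vc=[]
#1 0x5b→b11/s1 L1-HIT; vc=[]
#2 0x5f→b11/s1 L1-HIT; vc=[]
#3 0x58→b11/s1 L1-HIT; vc=[]
#4 0x5b→b11/s1 L1-HIT; vc=[]
#5 0x48→b9/s1 MISS; vc=[11]
#6 0x58→b11/s1 VC-HIT; vc=[9]
#7 0x3b→b7/s1 MISS; vc=[9,11]
#8 0x5b→b11/s1 VC-HIT; vc=[9,7]
#9 0x39→b7/s1 VC-HIT; vc=[9,11]
#10 0x4c→b9/s1 VC-HIT; vc=[7,11]

VC = [7, 11]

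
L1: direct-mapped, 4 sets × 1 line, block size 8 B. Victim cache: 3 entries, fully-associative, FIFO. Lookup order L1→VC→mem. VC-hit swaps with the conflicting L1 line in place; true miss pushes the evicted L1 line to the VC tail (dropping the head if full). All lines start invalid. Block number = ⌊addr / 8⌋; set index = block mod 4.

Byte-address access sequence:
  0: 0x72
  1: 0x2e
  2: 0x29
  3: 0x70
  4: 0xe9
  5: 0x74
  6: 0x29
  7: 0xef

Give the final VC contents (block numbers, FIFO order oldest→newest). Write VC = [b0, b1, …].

  [0] addr=0x72 blk=14 s=2: MISS | VC []
  [1] addr=0x2e blk=5 s=1: MISS | VC []
  [2] addr=0x29 blk=5 s=1: L1-HIT | VC []
  [3] addr=0x70 blk=14 s=2: L1-HIT | VC []
  [4] addr=0xe9 blk=29 s=1: MISS | VC [5]
  [5] addr=0x74 blk=14 s=2: L1-HIT | VC [5]
  [6] addr=0x29 blk=5 s=1: VC-HIT | VC [29]
  [7] addr=0xef blk=29 s=1: VC-HIT | VC [5]

VC = [5]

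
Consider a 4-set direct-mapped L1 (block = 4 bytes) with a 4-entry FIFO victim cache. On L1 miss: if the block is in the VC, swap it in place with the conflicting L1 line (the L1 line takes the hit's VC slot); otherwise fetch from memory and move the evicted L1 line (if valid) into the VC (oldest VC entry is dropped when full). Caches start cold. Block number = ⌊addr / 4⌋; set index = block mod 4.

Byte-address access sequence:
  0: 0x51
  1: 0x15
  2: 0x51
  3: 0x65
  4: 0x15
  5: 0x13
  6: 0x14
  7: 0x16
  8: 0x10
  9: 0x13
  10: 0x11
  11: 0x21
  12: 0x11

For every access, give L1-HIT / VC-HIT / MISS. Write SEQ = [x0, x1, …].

SEQ = [MISS, MISS, L1-HIT, MISS, VC-HIT, MISS, L1-HIT, L1-HIT, L1-HIT, L1-HIT, L1-HIT, MISS, VC-HIT]

  [0] addr=0x51 blk=20 s=0: MISS | VC []
  [1] addr=0x15 blk=5 s=1: MISS | VC []
  [2] addr=0x51 blk=20 s=0: L1-HIT | VC []
  [3] addr=0x65 blk=25 s=1: MISS | VC [5]
  [4] addr=0x15 blk=5 s=1: VC-HIT | VC [25]
  [5] addr=0x13 blk=4 s=0: MISS | VC [25, 20]
  [6] addr=0x14 blk=5 s=1: L1-HIT | VC [25, 20]
  [7] addr=0x16 blk=5 s=1: L1-HIT | VC [25, 20]
  [8] addr=0x10 blk=4 s=0: L1-HIT | VC [25, 20]
  [9] addr=0x13 blk=4 s=0: L1-HIT | VC [25, 20]
  [10] addr=0x11 blk=4 s=0: L1-HIT | VC [25, 20]
  [11] addr=0x21 blk=8 s=0: MISS | VC [25, 20, 4]
  [12] addr=0x11 blk=4 s=0: VC-HIT | VC [25, 20, 8]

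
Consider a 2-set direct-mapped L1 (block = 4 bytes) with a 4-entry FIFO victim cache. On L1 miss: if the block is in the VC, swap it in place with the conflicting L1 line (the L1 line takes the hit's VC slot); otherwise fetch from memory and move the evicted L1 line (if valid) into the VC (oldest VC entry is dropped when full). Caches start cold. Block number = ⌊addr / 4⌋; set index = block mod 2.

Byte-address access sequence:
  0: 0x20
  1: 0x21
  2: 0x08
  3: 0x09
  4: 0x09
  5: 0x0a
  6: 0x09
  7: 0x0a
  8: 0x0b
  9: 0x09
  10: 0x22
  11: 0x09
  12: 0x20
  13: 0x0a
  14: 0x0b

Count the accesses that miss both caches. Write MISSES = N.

MISSES = 2

#0 0x20→b8/s0 MISS; vc=[]
#1 0x21→b8/s0 L1-HIT; vc=[]
#2 0x8→b2/s0 MISS; vc=[8]
#3 0x9→b2/s0 L1-HIT; vc=[8]
#4 0x9→b2/s0 L1-HIT; vc=[8]
#5 0xa→b2/s0 L1-HIT; vc=[8]
#6 0x9→b2/s0 L1-HIT; vc=[8]
#7 0xa→b2/s0 L1-HIT; vc=[8]
#8 0xb→b2/s0 L1-HIT; vc=[8]
#9 0x9→b2/s0 L1-HIT; vc=[8]
#10 0x22→b8/s0 VC-HIT; vc=[2]
#11 0x9→b2/s0 VC-HIT; vc=[8]
#12 0x20→b8/s0 VC-HIT; vc=[2]
#13 0xa→b2/s0 VC-HIT; vc=[8]
#14 0xb→b2/s0 L1-HIT; vc=[8]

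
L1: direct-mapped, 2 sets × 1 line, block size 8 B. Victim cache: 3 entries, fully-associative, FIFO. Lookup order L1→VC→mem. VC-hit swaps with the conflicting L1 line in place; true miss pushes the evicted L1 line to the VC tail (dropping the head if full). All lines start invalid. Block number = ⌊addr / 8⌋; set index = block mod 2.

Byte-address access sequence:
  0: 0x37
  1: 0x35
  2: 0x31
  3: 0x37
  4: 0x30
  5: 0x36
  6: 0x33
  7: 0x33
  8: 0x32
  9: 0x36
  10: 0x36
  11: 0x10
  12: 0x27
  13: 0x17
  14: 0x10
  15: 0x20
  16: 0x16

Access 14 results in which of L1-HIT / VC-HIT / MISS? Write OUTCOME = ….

OUTCOME = L1-HIT

#0 0x37→b6/s0 MISS; vc=[]
#1 0x35→b6/s0 L1-HIT; vc=[]
#2 0x31→b6/s0 L1-HIT; vc=[]
#3 0x37→b6/s0 L1-HIT; vc=[]
#4 0x30→b6/s0 L1-HIT; vc=[]
#5 0x36→b6/s0 L1-HIT; vc=[]
#6 0x33→b6/s0 L1-HIT; vc=[]
#7 0x33→b6/s0 L1-HIT; vc=[]
#8 0x32→b6/s0 L1-HIT; vc=[]
#9 0x36→b6/s0 L1-HIT; vc=[]
#10 0x36→b6/s0 L1-HIT; vc=[]
#11 0x10→b2/s0 MISS; vc=[6]
#12 0x27→b4/s0 MISS; vc=[6,2]
#13 0x17→b2/s0 VC-HIT; vc=[6,4]
#14 0x10→b2/s0 L1-HIT; vc=[6,4]
#15 0x20→b4/s0 VC-HIT; vc=[6,2]
#16 0x16→b2/s0 VC-HIT; vc=[6,4]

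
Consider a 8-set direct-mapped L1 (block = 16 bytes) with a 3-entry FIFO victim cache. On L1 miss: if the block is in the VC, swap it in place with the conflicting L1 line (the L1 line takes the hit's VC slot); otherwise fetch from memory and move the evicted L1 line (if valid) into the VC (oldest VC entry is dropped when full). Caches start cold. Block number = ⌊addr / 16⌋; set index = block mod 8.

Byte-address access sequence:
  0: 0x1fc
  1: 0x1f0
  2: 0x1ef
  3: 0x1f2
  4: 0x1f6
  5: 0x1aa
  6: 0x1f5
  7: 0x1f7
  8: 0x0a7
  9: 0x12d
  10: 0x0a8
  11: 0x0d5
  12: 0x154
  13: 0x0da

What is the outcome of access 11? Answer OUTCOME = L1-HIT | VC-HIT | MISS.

OUTCOME = MISS

  [0] addr=0x1fc blk=31 s=7: MISS | VC []
  [1] addr=0x1f0 blk=31 s=7: L1-HIT | VC []
  [2] addr=0x1ef blk=30 s=6: MISS | VC []
  [3] addr=0x1f2 blk=31 s=7: L1-HIT | VC []
  [4] addr=0x1f6 blk=31 s=7: L1-HIT | VC []
  [5] addr=0x1aa blk=26 s=2: MISS | VC []
  [6] addr=0x1f5 blk=31 s=7: L1-HIT | VC []
  [7] addr=0x1f7 blk=31 s=7: L1-HIT | VC []
  [8] addr=0xa7 blk=10 s=2: MISS | VC [26]
  [9] addr=0x12d blk=18 s=2: MISS | VC [26, 10]
  [10] addr=0xa8 blk=10 s=2: VC-HIT | VC [26, 18]
  [11] addr=0xd5 blk=13 s=5: MISS | VC [26, 18]
  [12] addr=0x154 blk=21 s=5: MISS | VC [26, 18, 13]
  [13] addr=0xda blk=13 s=5: VC-HIT | VC [26, 18, 21]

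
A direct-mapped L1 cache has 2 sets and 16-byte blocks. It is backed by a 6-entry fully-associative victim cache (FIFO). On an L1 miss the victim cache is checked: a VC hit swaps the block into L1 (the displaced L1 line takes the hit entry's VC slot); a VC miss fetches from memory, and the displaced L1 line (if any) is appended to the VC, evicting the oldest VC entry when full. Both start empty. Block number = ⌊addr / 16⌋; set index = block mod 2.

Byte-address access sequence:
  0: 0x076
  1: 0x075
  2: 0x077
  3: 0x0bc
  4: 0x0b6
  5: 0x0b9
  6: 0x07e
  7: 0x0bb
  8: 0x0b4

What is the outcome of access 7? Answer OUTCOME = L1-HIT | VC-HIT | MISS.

0: 0x76 (blk 7, set 1) → MISS  vc=[]
1: 0x75 (blk 7, set 1) → L1-HIT  vc=[]
2: 0x77 (blk 7, set 1) → L1-HIT  vc=[]
3: 0xbc (blk 11, set 1) → MISS  vc=[7]
4: 0xb6 (blk 11, set 1) → L1-HIT  vc=[7]
5: 0xb9 (blk 11, set 1) → L1-HIT  vc=[7]
6: 0x7e (blk 7, set 1) → VC-HIT  vc=[11]
7: 0xbb (blk 11, set 1) → VC-HIT  vc=[7]
8: 0xb4 (blk 11, set 1) → L1-HIT  vc=[7]

OUTCOME = VC-HIT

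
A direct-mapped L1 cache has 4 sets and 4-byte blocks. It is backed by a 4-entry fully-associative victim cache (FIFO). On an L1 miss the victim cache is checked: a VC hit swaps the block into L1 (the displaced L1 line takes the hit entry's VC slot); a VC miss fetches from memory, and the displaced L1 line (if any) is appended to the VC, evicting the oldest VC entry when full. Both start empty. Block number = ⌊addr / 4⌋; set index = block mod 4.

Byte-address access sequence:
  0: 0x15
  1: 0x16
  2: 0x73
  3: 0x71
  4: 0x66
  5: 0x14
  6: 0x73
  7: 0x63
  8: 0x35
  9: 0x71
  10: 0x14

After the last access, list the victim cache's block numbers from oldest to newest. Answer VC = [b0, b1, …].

0: 0x15 (blk 5, set 1) → MISS  vc=[]
1: 0x16 (blk 5, set 1) → L1-HIT  vc=[]
2: 0x73 (blk 28, set 0) → MISS  vc=[]
3: 0x71 (blk 28, set 0) → L1-HIT  vc=[]
4: 0x66 (blk 25, set 1) → MISS  vc=[5]
5: 0x14 (blk 5, set 1) → VC-HIT  vc=[25]
6: 0x73 (blk 28, set 0) → L1-HIT  vc=[25]
7: 0x63 (blk 24, set 0) → MISS  vc=[25, 28]
8: 0x35 (blk 13, set 1) → MISS  vc=[25, 28, 5]
9: 0x71 (blk 28, set 0) → VC-HIT  vc=[25, 24, 5]
10: 0x14 (blk 5, set 1) → VC-HIT  vc=[25, 24, 13]

VC = [25, 24, 13]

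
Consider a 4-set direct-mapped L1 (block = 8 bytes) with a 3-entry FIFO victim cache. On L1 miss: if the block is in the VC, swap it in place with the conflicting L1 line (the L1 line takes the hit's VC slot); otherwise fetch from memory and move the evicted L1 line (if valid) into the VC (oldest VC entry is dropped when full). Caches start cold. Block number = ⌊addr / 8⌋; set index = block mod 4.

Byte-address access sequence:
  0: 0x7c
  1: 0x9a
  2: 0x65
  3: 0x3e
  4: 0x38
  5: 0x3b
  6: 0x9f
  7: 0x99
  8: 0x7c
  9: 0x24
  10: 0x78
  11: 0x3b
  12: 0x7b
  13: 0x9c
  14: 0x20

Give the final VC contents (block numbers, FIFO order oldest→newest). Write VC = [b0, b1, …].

0: 0x7c (blk 15, set 3) → MISS  vc=[]
1: 0x9a (blk 19, set 3) → MISS  vc=[15]
2: 0x65 (blk 12, set 0) → MISS  vc=[15]
3: 0x3e (blk 7, set 3) → MISS  vc=[15, 19]
4: 0x38 (blk 7, set 3) → L1-HIT  vc=[15, 19]
5: 0x3b (blk 7, set 3) → L1-HIT  vc=[15, 19]
6: 0x9f (blk 19, set 3) → VC-HIT  vc=[15, 7]
7: 0x99 (blk 19, set 3) → L1-HIT  vc=[15, 7]
8: 0x7c (blk 15, set 3) → VC-HIT  vc=[19, 7]
9: 0x24 (blk 4, set 0) → MISS  vc=[19, 7, 12]
10: 0x78 (blk 15, set 3) → L1-HIT  vc=[19, 7, 12]
11: 0x3b (blk 7, set 3) → VC-HIT  vc=[19, 15, 12]
12: 0x7b (blk 15, set 3) → VC-HIT  vc=[19, 7, 12]
13: 0x9c (blk 19, set 3) → VC-HIT  vc=[15, 7, 12]
14: 0x20 (blk 4, set 0) → L1-HIT  vc=[15, 7, 12]

VC = [15, 7, 12]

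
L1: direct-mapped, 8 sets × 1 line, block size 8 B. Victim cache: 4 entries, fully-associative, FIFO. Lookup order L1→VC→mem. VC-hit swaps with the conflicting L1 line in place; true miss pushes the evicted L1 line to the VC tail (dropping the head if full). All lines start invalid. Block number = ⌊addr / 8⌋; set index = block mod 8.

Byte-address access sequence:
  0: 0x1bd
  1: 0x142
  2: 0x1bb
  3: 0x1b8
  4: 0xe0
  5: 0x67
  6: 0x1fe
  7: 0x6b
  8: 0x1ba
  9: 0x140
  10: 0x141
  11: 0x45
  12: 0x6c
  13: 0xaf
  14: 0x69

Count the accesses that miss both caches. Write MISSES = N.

0: 0x1bd (blk 55, set 7) → MISS  vc=[]
1: 0x142 (blk 40, set 0) → MISS  vc=[]
2: 0x1bb (blk 55, set 7) → L1-HIT  vc=[]
3: 0x1b8 (blk 55, set 7) → L1-HIT  vc=[]
4: 0xe0 (blk 28, set 4) → MISS  vc=[]
5: 0x67 (blk 12, set 4) → MISS  vc=[28]
6: 0x1fe (blk 63, set 7) → MISS  vc=[28, 55]
7: 0x6b (blk 13, set 5) → MISS  vc=[28, 55]
8: 0x1ba (blk 55, set 7) → VC-HIT  vc=[28, 63]
9: 0x140 (blk 40, set 0) → L1-HIT  vc=[28, 63]
10: 0x141 (blk 40, set 0) → L1-HIT  vc=[28, 63]
11: 0x45 (blk 8, set 0) → MISS  vc=[28, 63, 40]
12: 0x6c (blk 13, set 5) → L1-HIT  vc=[28, 63, 40]
13: 0xaf (blk 21, set 5) → MISS  vc=[28, 63, 40, 13]
14: 0x69 (blk 13, set 5) → VC-HIT  vc=[28, 63, 40, 21]

MISSES = 8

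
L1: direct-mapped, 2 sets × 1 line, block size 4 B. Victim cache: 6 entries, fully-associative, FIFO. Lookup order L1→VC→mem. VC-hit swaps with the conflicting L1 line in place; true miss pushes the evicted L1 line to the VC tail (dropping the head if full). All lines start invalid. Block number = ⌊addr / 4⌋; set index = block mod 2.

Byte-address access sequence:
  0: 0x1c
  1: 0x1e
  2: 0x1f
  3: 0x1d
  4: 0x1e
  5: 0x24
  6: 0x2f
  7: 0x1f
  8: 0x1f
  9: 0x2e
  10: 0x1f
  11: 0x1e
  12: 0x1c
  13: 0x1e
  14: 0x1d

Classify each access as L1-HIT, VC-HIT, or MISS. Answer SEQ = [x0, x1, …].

SEQ = [MISS, L1-HIT, L1-HIT, L1-HIT, L1-HIT, MISS, MISS, VC-HIT, L1-HIT, VC-HIT, VC-HIT, L1-HIT, L1-HIT, L1-HIT, L1-HIT]

#0 0x1c→b7/s1 MISS; vc=[]
#1 0x1e→b7/s1 L1-HIT; vc=[]
#2 0x1f→b7/s1 L1-HIT; vc=[]
#3 0x1d→b7/s1 L1-HIT; vc=[]
#4 0x1e→b7/s1 L1-HIT; vc=[]
#5 0x24→b9/s1 MISS; vc=[7]
#6 0x2f→b11/s1 MISS; vc=[7,9]
#7 0x1f→b7/s1 VC-HIT; vc=[11,9]
#8 0x1f→b7/s1 L1-HIT; vc=[11,9]
#9 0x2e→b11/s1 VC-HIT; vc=[7,9]
#10 0x1f→b7/s1 VC-HIT; vc=[11,9]
#11 0x1e→b7/s1 L1-HIT; vc=[11,9]
#12 0x1c→b7/s1 L1-HIT; vc=[11,9]
#13 0x1e→b7/s1 L1-HIT; vc=[11,9]
#14 0x1d→b7/s1 L1-HIT; vc=[11,9]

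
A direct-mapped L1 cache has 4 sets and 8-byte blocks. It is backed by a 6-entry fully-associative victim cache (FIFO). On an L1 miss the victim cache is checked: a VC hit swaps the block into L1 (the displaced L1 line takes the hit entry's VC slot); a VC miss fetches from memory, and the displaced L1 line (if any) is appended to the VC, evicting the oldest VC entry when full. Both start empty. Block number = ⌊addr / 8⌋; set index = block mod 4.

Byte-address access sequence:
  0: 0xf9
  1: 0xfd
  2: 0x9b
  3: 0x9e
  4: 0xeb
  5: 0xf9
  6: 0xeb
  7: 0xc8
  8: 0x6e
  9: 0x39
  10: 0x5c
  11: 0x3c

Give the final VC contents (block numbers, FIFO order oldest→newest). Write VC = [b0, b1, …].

VC = [19, 29, 25, 31, 11]

0: 0xf9 (blk 31, set 3) → MISS  vc=[]
1: 0xfd (blk 31, set 3) → L1-HIT  vc=[]
2: 0x9b (blk 19, set 3) → MISS  vc=[31]
3: 0x9e (blk 19, set 3) → L1-HIT  vc=[31]
4: 0xeb (blk 29, set 1) → MISS  vc=[31]
5: 0xf9 (blk 31, set 3) → VC-HIT  vc=[19]
6: 0xeb (blk 29, set 1) → L1-HIT  vc=[19]
7: 0xc8 (blk 25, set 1) → MISS  vc=[19, 29]
8: 0x6e (blk 13, set 1) → MISS  vc=[19, 29, 25]
9: 0x39 (blk 7, set 3) → MISS  vc=[19, 29, 25, 31]
10: 0x5c (blk 11, set 3) → MISS  vc=[19, 29, 25, 31, 7]
11: 0x3c (blk 7, set 3) → VC-HIT  vc=[19, 29, 25, 31, 11]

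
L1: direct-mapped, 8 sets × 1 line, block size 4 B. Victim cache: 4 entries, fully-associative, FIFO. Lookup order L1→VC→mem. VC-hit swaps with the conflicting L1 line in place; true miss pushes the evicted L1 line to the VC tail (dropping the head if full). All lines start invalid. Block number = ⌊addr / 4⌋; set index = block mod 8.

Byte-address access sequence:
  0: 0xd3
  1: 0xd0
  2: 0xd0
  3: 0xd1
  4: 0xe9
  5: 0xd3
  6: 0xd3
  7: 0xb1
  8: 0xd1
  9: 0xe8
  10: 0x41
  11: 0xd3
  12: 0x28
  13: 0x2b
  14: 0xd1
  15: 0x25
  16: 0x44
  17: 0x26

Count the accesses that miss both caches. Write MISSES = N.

MISSES = 7

#0 0xd3→b52/s4 MISS; vc=[]
#1 0xd0→b52/s4 L1-HIT; vc=[]
#2 0xd0→b52/s4 L1-HIT; vc=[]
#3 0xd1→b52/s4 L1-HIT; vc=[]
#4 0xe9→b58/s2 MISS; vc=[]
#5 0xd3→b52/s4 L1-HIT; vc=[]
#6 0xd3→b52/s4 L1-HIT; vc=[]
#7 0xb1→b44/s4 MISS; vc=[52]
#8 0xd1→b52/s4 VC-HIT; vc=[44]
#9 0xe8→b58/s2 L1-HIT; vc=[44]
#10 0x41→b16/s0 MISS; vc=[44]
#11 0xd3→b52/s4 L1-HIT; vc=[44]
#12 0x28→b10/s2 MISS; vc=[44,58]
#13 0x2b→b10/s2 L1-HIT; vc=[44,58]
#14 0xd1→b52/s4 L1-HIT; vc=[44,58]
#15 0x25→b9/s1 MISS; vc=[44,58]
#16 0x44→b17/s1 MISS; vc=[44,58,9]
#17 0x26→b9/s1 VC-HIT; vc=[44,58,17]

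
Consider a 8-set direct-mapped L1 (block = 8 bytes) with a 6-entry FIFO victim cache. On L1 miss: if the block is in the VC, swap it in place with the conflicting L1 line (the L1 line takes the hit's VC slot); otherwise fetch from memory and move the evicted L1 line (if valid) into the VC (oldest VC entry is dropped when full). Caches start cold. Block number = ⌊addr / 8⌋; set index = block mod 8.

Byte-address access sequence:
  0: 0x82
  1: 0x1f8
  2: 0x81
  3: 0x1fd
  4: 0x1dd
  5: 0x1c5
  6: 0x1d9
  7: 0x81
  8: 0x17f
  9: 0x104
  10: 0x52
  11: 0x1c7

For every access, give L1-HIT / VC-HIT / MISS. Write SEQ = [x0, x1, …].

SEQ = [MISS, MISS, L1-HIT, L1-HIT, MISS, MISS, L1-HIT, VC-HIT, MISS, MISS, MISS, VC-HIT]

#0 0x82→b16/s0 MISS; vc=[]
#1 0x1f8→b63/s7 MISS; vc=[]
#2 0x81→b16/s0 L1-HIT; vc=[]
#3 0x1fd→b63/s7 L1-HIT; vc=[]
#4 0x1dd→b59/s3 MISS; vc=[]
#5 0x1c5→b56/s0 MISS; vc=[16]
#6 0x1d9→b59/s3 L1-HIT; vc=[16]
#7 0x81→b16/s0 VC-HIT; vc=[56]
#8 0x17f→b47/s7 MISS; vc=[56,63]
#9 0x104→b32/s0 MISS; vc=[56,63,16]
#10 0x52→b10/s2 MISS; vc=[56,63,16]
#11 0x1c7→b56/s0 VC-HIT; vc=[32,63,16]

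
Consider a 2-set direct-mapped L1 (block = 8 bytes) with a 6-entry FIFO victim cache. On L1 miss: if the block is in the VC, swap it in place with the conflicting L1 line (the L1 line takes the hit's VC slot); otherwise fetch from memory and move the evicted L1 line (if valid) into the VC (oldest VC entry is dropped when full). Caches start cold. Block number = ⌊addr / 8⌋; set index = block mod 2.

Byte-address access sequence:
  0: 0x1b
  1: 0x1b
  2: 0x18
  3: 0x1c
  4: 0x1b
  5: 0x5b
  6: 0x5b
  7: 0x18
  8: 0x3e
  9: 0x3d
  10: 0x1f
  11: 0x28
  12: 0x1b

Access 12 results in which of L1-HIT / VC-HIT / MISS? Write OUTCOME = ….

OUTCOME = VC-HIT

  [0] addr=0x1b blk=3 s=1: MISS | VC []
  [1] addr=0x1b blk=3 s=1: L1-HIT | VC []
  [2] addr=0x18 blk=3 s=1: L1-HIT | VC []
  [3] addr=0x1c blk=3 s=1: L1-HIT | VC []
  [4] addr=0x1b blk=3 s=1: L1-HIT | VC []
  [5] addr=0x5b blk=11 s=1: MISS | VC [3]
  [6] addr=0x5b blk=11 s=1: L1-HIT | VC [3]
  [7] addr=0x18 blk=3 s=1: VC-HIT | VC [11]
  [8] addr=0x3e blk=7 s=1: MISS | VC [11, 3]
  [9] addr=0x3d blk=7 s=1: L1-HIT | VC [11, 3]
  [10] addr=0x1f blk=3 s=1: VC-HIT | VC [11, 7]
  [11] addr=0x28 blk=5 s=1: MISS | VC [11, 7, 3]
  [12] addr=0x1b blk=3 s=1: VC-HIT | VC [11, 7, 5]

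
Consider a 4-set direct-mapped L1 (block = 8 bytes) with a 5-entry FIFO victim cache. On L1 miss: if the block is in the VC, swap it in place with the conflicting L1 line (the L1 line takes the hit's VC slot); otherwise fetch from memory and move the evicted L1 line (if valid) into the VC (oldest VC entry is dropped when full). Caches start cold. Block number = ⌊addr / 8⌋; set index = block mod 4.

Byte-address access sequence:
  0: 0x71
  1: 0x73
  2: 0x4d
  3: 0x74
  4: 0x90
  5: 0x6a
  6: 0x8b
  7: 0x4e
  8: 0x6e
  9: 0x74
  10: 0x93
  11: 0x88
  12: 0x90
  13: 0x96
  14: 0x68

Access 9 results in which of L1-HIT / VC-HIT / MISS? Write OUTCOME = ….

OUTCOME = VC-HIT

0: 0x71 (blk 14, set 2) → MISS  vc=[]
1: 0x73 (blk 14, set 2) → L1-HIT  vc=[]
2: 0x4d (blk 9, set 1) → MISS  vc=[]
3: 0x74 (blk 14, set 2) → L1-HIT  vc=[]
4: 0x90 (blk 18, set 2) → MISS  vc=[14]
5: 0x6a (blk 13, set 1) → MISS  vc=[14, 9]
6: 0x8b (blk 17, set 1) → MISS  vc=[14, 9, 13]
7: 0x4e (blk 9, set 1) → VC-HIT  vc=[14, 17, 13]
8: 0x6e (blk 13, set 1) → VC-HIT  vc=[14, 17, 9]
9: 0x74 (blk 14, set 2) → VC-HIT  vc=[18, 17, 9]
10: 0x93 (blk 18, set 2) → VC-HIT  vc=[14, 17, 9]
11: 0x88 (blk 17, set 1) → VC-HIT  vc=[14, 13, 9]
12: 0x90 (blk 18, set 2) → L1-HIT  vc=[14, 13, 9]
13: 0x96 (blk 18, set 2) → L1-HIT  vc=[14, 13, 9]
14: 0x68 (blk 13, set 1) → VC-HIT  vc=[14, 17, 9]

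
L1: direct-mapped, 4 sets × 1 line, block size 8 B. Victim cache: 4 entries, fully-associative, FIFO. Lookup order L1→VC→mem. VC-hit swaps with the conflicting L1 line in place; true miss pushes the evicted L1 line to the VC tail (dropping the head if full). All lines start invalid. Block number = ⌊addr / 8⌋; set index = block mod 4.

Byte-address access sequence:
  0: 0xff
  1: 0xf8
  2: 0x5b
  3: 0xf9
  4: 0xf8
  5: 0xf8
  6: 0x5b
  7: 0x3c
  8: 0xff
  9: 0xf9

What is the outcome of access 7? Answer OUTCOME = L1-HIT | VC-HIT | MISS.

0: 0xff (blk 31, set 3) → MISS  vc=[]
1: 0xf8 (blk 31, set 3) → L1-HIT  vc=[]
2: 0x5b (blk 11, set 3) → MISS  vc=[31]
3: 0xf9 (blk 31, set 3) → VC-HIT  vc=[11]
4: 0xf8 (blk 31, set 3) → L1-HIT  vc=[11]
5: 0xf8 (blk 31, set 3) → L1-HIT  vc=[11]
6: 0x5b (blk 11, set 3) → VC-HIT  vc=[31]
7: 0x3c (blk 7, set 3) → MISS  vc=[31, 11]
8: 0xff (blk 31, set 3) → VC-HIT  vc=[7, 11]
9: 0xf9 (blk 31, set 3) → L1-HIT  vc=[7, 11]

OUTCOME = MISS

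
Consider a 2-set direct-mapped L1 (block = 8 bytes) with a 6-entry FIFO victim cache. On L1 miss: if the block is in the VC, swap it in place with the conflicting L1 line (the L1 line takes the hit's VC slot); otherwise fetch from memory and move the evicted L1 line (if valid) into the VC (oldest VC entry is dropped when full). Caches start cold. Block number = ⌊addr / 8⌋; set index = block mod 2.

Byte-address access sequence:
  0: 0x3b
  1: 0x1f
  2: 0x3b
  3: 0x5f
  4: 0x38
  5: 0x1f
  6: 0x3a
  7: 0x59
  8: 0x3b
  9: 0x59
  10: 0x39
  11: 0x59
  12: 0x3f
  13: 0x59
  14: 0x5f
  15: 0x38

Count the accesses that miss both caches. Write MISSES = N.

#0 0x3b→b7/s1 MISS; vc=[]
#1 0x1f→b3/s1 MISS; vc=[7]
#2 0x3b→b7/s1 VC-HIT; vc=[3]
#3 0x5f→b11/s1 MISS; vc=[3,7]
#4 0x38→b7/s1 VC-HIT; vc=[3,11]
#5 0x1f→b3/s1 VC-HIT; vc=[7,11]
#6 0x3a→b7/s1 VC-HIT; vc=[3,11]
#7 0x59→b11/s1 VC-HIT; vc=[3,7]
#8 0x3b→b7/s1 VC-HIT; vc=[3,11]
#9 0x59→b11/s1 VC-HIT; vc=[3,7]
#10 0x39→b7/s1 VC-HIT; vc=[3,11]
#11 0x59→b11/s1 VC-HIT; vc=[3,7]
#12 0x3f→b7/s1 VC-HIT; vc=[3,11]
#13 0x59→b11/s1 VC-HIT; vc=[3,7]
#14 0x5f→b11/s1 L1-HIT; vc=[3,7]
#15 0x38→b7/s1 VC-HIT; vc=[3,11]

MISSES = 3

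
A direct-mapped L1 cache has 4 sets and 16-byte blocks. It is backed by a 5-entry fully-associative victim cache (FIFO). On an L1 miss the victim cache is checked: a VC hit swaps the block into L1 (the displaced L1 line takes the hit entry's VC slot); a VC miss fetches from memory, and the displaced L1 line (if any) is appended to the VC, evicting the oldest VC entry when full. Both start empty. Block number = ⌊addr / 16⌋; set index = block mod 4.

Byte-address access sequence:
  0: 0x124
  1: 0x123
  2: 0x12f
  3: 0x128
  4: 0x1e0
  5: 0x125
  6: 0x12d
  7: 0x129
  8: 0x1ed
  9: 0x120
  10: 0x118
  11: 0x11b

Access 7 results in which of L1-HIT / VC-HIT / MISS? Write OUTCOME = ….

OUTCOME = L1-HIT

0: 0x124 (blk 18, set 2) → MISS  vc=[]
1: 0x123 (blk 18, set 2) → L1-HIT  vc=[]
2: 0x12f (blk 18, set 2) → L1-HIT  vc=[]
3: 0x128 (blk 18, set 2) → L1-HIT  vc=[]
4: 0x1e0 (blk 30, set 2) → MISS  vc=[18]
5: 0x125 (blk 18, set 2) → VC-HIT  vc=[30]
6: 0x12d (blk 18, set 2) → L1-HIT  vc=[30]
7: 0x129 (blk 18, set 2) → L1-HIT  vc=[30]
8: 0x1ed (blk 30, set 2) → VC-HIT  vc=[18]
9: 0x120 (blk 18, set 2) → VC-HIT  vc=[30]
10: 0x118 (blk 17, set 1) → MISS  vc=[30]
11: 0x11b (blk 17, set 1) → L1-HIT  vc=[30]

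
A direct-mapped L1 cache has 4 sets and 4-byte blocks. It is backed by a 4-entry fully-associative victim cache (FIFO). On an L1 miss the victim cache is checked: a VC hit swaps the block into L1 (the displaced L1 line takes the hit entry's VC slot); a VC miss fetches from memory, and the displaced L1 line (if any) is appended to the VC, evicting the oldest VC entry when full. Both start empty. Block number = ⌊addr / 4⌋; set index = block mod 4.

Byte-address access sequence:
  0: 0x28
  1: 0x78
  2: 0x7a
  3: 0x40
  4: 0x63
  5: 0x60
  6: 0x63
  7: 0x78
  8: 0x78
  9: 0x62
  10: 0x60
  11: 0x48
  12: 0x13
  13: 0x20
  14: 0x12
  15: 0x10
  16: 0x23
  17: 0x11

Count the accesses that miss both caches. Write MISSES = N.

MISSES = 7

  [0] addr=0x28 blk=10 s=2: MISS | VC []
  [1] addr=0x78 blk=30 s=2: MISS | VC [10]
  [2] addr=0x7a blk=30 s=2: L1-HIT | VC [10]
  [3] addr=0x40 blk=16 s=0: MISS | VC [10]
  [4] addr=0x63 blk=24 s=0: MISS | VC [10, 16]
  [5] addr=0x60 blk=24 s=0: L1-HIT | VC [10, 16]
  [6] addr=0x63 blk=24 s=0: L1-HIT | VC [10, 16]
  [7] addr=0x78 blk=30 s=2: L1-HIT | VC [10, 16]
  [8] addr=0x78 blk=30 s=2: L1-HIT | VC [10, 16]
  [9] addr=0x62 blk=24 s=0: L1-HIT | VC [10, 16]
  [10] addr=0x60 blk=24 s=0: L1-HIT | VC [10, 16]
  [11] addr=0x48 blk=18 s=2: MISS | VC [10, 16, 30]
  [12] addr=0x13 blk=4 s=0: MISS | VC [10, 16, 30, 24]
  [13] addr=0x20 blk=8 s=0: MISS | VC [16, 30, 24, 4]
  [14] addr=0x12 blk=4 s=0: VC-HIT | VC [16, 30, 24, 8]
  [15] addr=0x10 blk=4 s=0: L1-HIT | VC [16, 30, 24, 8]
  [16] addr=0x23 blk=8 s=0: VC-HIT | VC [16, 30, 24, 4]
  [17] addr=0x11 blk=4 s=0: VC-HIT | VC [16, 30, 24, 8]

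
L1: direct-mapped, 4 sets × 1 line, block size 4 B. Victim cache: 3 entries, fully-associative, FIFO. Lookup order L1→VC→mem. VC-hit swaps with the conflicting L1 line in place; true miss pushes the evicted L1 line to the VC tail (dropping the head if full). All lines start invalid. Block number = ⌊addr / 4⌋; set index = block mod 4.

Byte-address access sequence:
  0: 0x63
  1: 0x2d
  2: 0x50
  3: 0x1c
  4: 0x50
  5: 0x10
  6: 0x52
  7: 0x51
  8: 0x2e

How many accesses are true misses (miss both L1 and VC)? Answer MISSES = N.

MISSES = 5

  [0] addr=0x63 blk=24 s=0: MISS | VC []
  [1] addr=0x2d blk=11 s=3: MISS | VC []
  [2] addr=0x50 blk=20 s=0: MISS | VC [24]
  [3] addr=0x1c blk=7 s=3: MISS | VC [24, 11]
  [4] addr=0x50 blk=20 s=0: L1-HIT | VC [24, 11]
  [5] addr=0x10 blk=4 s=0: MISS | VC [24, 11, 20]
  [6] addr=0x52 blk=20 s=0: VC-HIT | VC [24, 11, 4]
  [7] addr=0x51 blk=20 s=0: L1-HIT | VC [24, 11, 4]
  [8] addr=0x2e blk=11 s=3: VC-HIT | VC [24, 7, 4]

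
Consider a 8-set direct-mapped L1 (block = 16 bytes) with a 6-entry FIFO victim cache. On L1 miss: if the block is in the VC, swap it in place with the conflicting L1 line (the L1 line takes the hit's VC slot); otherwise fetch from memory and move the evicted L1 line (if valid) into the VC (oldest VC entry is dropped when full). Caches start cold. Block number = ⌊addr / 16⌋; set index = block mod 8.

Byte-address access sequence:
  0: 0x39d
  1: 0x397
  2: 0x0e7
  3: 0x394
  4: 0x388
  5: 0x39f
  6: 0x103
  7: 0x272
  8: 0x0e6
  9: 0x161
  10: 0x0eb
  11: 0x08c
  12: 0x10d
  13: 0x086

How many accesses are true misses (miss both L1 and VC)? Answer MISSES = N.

#0 0x39d→b57/s1 MISS; vc=[]
#1 0x397→b57/s1 L1-HIT; vc=[]
#2 0xe7→b14/s6 MISS; vc=[]
#3 0x394→b57/s1 L1-HIT; vc=[]
#4 0x388→b56/s0 MISS; vc=[]
#5 0x39f→b57/s1 L1-HIT; vc=[]
#6 0x103→b16/s0 MISS; vc=[56]
#7 0x272→b39/s7 MISS; vc=[56]
#8 0xe6→b14/s6 L1-HIT; vc=[56]
#9 0x161→b22/s6 MISS; vc=[56,14]
#10 0xeb→b14/s6 VC-HIT; vc=[56,22]
#11 0x8c→b8/s0 MISS; vc=[56,22,16]
#12 0x10d→b16/s0 VC-HIT; vc=[56,22,8]
#13 0x86→b8/s0 VC-HIT; vc=[56,22,16]

MISSES = 7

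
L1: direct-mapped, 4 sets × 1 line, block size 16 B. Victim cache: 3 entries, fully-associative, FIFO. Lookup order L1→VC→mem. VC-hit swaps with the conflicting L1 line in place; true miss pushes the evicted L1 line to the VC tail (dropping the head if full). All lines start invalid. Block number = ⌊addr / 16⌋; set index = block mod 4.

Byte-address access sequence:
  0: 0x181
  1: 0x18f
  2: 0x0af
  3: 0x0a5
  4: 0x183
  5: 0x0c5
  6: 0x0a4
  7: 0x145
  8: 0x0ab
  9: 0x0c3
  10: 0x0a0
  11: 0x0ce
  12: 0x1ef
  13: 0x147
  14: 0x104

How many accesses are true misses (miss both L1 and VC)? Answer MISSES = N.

MISSES = 6

  [0] addr=0x181 blk=24 s=0: MISS | VC []
  [1] addr=0x18f blk=24 s=0: L1-HIT | VC []
  [2] addr=0xaf blk=10 s=2: MISS | VC []
  [3] addr=0xa5 blk=10 s=2: L1-HIT | VC []
  [4] addr=0x183 blk=24 s=0: L1-HIT | VC []
  [5] addr=0xc5 blk=12 s=0: MISS | VC [24]
  [6] addr=0xa4 blk=10 s=2: L1-HIT | VC [24]
  [7] addr=0x145 blk=20 s=0: MISS | VC [24, 12]
  [8] addr=0xab blk=10 s=2: L1-HIT | VC [24, 12]
  [9] addr=0xc3 blk=12 s=0: VC-HIT | VC [24, 20]
  [10] addr=0xa0 blk=10 s=2: L1-HIT | VC [24, 20]
  [11] addr=0xce blk=12 s=0: L1-HIT | VC [24, 20]
  [12] addr=0x1ef blk=30 s=2: MISS | VC [24, 20, 10]
  [13] addr=0x147 blk=20 s=0: VC-HIT | VC [24, 12, 10]
  [14] addr=0x104 blk=16 s=0: MISS | VC [12, 10, 20]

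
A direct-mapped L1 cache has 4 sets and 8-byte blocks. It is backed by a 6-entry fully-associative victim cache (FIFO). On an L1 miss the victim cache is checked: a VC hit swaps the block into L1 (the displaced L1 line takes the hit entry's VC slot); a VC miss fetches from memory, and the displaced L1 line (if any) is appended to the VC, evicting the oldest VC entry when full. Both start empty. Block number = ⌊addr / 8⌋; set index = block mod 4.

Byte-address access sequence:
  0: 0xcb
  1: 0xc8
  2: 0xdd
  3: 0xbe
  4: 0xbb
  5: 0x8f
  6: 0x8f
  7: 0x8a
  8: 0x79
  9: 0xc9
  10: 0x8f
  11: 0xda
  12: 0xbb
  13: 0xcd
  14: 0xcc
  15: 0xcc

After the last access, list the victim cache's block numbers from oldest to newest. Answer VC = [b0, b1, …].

#0 0xcb→b25/s1 MISS; vc=[]
#1 0xc8→b25/s1 L1-HIT; vc=[]
#2 0xdd→b27/s3 MISS; vc=[]
#3 0xbe→b23/s3 MISS; vc=[27]
#4 0xbb→b23/s3 L1-HIT; vc=[27]
#5 0x8f→b17/s1 MISS; vc=[27,25]
#6 0x8f→b17/s1 L1-HIT; vc=[27,25]
#7 0x8a→b17/s1 L1-HIT; vc=[27,25]
#8 0x79→b15/s3 MISS; vc=[27,25,23]
#9 0xc9→b25/s1 VC-HIT; vc=[27,17,23]
#10 0x8f→b17/s1 VC-HIT; vc=[27,25,23]
#11 0xda→b27/s3 VC-HIT; vc=[15,25,23]
#12 0xbb→b23/s3 VC-HIT; vc=[15,25,27]
#13 0xcd→b25/s1 VC-HIT; vc=[15,17,27]
#14 0xcc→b25/s1 L1-HIT; vc=[15,17,27]
#15 0xcc→b25/s1 L1-HIT; vc=[15,17,27]

VC = [15, 17, 27]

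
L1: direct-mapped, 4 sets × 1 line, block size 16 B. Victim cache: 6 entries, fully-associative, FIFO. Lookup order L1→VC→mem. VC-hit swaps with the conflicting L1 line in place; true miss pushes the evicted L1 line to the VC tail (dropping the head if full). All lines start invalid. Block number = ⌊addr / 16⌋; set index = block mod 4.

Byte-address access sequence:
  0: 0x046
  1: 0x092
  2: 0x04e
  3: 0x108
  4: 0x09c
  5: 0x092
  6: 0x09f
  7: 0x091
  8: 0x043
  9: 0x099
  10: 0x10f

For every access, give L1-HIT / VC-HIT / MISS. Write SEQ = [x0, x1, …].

0: 0x46 (blk 4, set 0) → MISS  vc=[]
1: 0x92 (blk 9, set 1) → MISS  vc=[]
2: 0x4e (blk 4, set 0) → L1-HIT  vc=[]
3: 0x108 (blk 16, set 0) → MISS  vc=[4]
4: 0x9c (blk 9, set 1) → L1-HIT  vc=[4]
5: 0x92 (blk 9, set 1) → L1-HIT  vc=[4]
6: 0x9f (blk 9, set 1) → L1-HIT  vc=[4]
7: 0x91 (blk 9, set 1) → L1-HIT  vc=[4]
8: 0x43 (blk 4, set 0) → VC-HIT  vc=[16]
9: 0x99 (blk 9, set 1) → L1-HIT  vc=[16]
10: 0x10f (blk 16, set 0) → VC-HIT  vc=[4]

SEQ = [MISS, MISS, L1-HIT, MISS, L1-HIT, L1-HIT, L1-HIT, L1-HIT, VC-HIT, L1-HIT, VC-HIT]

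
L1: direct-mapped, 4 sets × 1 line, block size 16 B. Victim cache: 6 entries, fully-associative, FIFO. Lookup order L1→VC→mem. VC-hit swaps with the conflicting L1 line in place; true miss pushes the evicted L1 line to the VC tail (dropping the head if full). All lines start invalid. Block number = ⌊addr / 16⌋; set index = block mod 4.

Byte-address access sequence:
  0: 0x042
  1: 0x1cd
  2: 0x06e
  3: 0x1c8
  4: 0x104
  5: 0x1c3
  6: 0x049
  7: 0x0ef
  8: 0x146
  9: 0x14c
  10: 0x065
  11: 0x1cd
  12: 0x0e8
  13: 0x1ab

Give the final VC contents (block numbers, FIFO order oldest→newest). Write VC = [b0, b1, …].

VC = [20, 16, 6, 4, 14]

  [0] addr=0x42 blk=4 s=0: MISS | VC []
  [1] addr=0x1cd blk=28 s=0: MISS | VC [4]
  [2] addr=0x6e blk=6 s=2: MISS | VC [4]
  [3] addr=0x1c8 blk=28 s=0: L1-HIT | VC [4]
  [4] addr=0x104 blk=16 s=0: MISS | VC [4, 28]
  [5] addr=0x1c3 blk=28 s=0: VC-HIT | VC [4, 16]
  [6] addr=0x49 blk=4 s=0: VC-HIT | VC [28, 16]
  [7] addr=0xef blk=14 s=2: MISS | VC [28, 16, 6]
  [8] addr=0x146 blk=20 s=0: MISS | VC [28, 16, 6, 4]
  [9] addr=0x14c blk=20 s=0: L1-HIT | VC [28, 16, 6, 4]
  [10] addr=0x65 blk=6 s=2: VC-HIT | VC [28, 16, 14, 4]
  [11] addr=0x1cd blk=28 s=0: VC-HIT | VC [20, 16, 14, 4]
  [12] addr=0xe8 blk=14 s=2: VC-HIT | VC [20, 16, 6, 4]
  [13] addr=0x1ab blk=26 s=2: MISS | VC [20, 16, 6, 4, 14]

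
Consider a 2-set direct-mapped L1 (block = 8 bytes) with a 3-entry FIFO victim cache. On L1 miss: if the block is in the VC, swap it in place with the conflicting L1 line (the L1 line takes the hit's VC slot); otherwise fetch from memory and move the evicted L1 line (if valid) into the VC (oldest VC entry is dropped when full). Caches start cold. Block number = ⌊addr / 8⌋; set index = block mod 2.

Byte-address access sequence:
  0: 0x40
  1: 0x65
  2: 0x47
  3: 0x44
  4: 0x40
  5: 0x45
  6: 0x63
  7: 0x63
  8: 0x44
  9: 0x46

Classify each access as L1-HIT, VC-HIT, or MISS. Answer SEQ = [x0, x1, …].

#0 0x40→b8/s0 MISS; vc=[]
#1 0x65→b12/s0 MISS; vc=[8]
#2 0x47→b8/s0 VC-HIT; vc=[12]
#3 0x44→b8/s0 L1-HIT; vc=[12]
#4 0x40→b8/s0 L1-HIT; vc=[12]
#5 0x45→b8/s0 L1-HIT; vc=[12]
#6 0x63→b12/s0 VC-HIT; vc=[8]
#7 0x63→b12/s0 L1-HIT; vc=[8]
#8 0x44→b8/s0 VC-HIT; vc=[12]
#9 0x46→b8/s0 L1-HIT; vc=[12]

SEQ = [MISS, MISS, VC-HIT, L1-HIT, L1-HIT, L1-HIT, VC-HIT, L1-HIT, VC-HIT, L1-HIT]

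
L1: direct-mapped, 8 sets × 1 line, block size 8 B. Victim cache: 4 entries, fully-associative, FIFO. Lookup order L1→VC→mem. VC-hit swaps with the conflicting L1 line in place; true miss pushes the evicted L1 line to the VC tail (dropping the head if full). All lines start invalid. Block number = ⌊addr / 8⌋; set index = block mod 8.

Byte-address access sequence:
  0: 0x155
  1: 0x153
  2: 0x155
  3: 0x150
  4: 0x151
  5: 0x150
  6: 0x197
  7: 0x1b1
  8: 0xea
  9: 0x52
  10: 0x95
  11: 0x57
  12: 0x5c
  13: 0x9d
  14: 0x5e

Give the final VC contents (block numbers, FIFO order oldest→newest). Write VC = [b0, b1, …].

VC = [42, 50, 18, 19]

#0 0x155→b42/s2 MISS; vc=[]
#1 0x153→b42/s2 L1-HIT; vc=[]
#2 0x155→b42/s2 L1-HIT; vc=[]
#3 0x150→b42/s2 L1-HIT; vc=[]
#4 0x151→b42/s2 L1-HIT; vc=[]
#5 0x150→b42/s2 L1-HIT; vc=[]
#6 0x197→b50/s2 MISS; vc=[42]
#7 0x1b1→b54/s6 MISS; vc=[42]
#8 0xea→b29/s5 MISS; vc=[42]
#9 0x52→b10/s2 MISS; vc=[42,50]
#10 0x95→b18/s2 MISS; vc=[42,50,10]
#11 0x57→b10/s2 VC-HIT; vc=[42,50,18]
#12 0x5c→b11/s3 MISS; vc=[42,50,18]
#13 0x9d→b19/s3 MISS; vc=[42,50,18,11]
#14 0x5e→b11/s3 VC-HIT; vc=[42,50,18,19]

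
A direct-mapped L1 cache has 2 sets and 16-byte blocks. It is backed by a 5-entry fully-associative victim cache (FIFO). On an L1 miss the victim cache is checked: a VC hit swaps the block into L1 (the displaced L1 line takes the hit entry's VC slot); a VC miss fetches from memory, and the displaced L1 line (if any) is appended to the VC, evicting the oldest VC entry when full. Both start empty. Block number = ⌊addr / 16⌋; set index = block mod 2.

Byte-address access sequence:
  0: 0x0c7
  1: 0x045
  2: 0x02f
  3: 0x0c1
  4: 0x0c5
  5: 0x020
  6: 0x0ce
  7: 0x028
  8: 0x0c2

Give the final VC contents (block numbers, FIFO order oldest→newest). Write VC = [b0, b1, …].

VC = [2, 4]

0: 0xc7 (blk 12, set 0) → MISS  vc=[]
1: 0x45 (blk 4, set 0) → MISS  vc=[12]
2: 0x2f (blk 2, set 0) → MISS  vc=[12, 4]
3: 0xc1 (blk 12, set 0) → VC-HIT  vc=[2, 4]
4: 0xc5 (blk 12, set 0) → L1-HIT  vc=[2, 4]
5: 0x20 (blk 2, set 0) → VC-HIT  vc=[12, 4]
6: 0xce (blk 12, set 0) → VC-HIT  vc=[2, 4]
7: 0x28 (blk 2, set 0) → VC-HIT  vc=[12, 4]
8: 0xc2 (blk 12, set 0) → VC-HIT  vc=[2, 4]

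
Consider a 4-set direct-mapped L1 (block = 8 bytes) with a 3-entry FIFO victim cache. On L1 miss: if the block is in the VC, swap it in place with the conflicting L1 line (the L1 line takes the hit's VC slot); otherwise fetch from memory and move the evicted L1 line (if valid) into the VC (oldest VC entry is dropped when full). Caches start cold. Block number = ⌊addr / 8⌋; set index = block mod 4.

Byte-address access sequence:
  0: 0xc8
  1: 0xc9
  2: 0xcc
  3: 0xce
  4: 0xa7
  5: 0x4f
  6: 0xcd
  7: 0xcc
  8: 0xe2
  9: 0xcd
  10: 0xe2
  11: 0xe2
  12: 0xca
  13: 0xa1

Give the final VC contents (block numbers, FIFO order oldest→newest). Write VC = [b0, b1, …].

  [0] addr=0xc8 blk=25 s=1: MISS | VC []
  [1] addr=0xc9 blk=25 s=1: L1-HIT | VC []
  [2] addr=0xcc blk=25 s=1: L1-HIT | VC []
  [3] addr=0xce blk=25 s=1: L1-HIT | VC []
  [4] addr=0xa7 blk=20 s=0: MISS | VC []
  [5] addr=0x4f blk=9 s=1: MISS | VC [25]
  [6] addr=0xcd blk=25 s=1: VC-HIT | VC [9]
  [7] addr=0xcc blk=25 s=1: L1-HIT | VC [9]
  [8] addr=0xe2 blk=28 s=0: MISS | VC [9, 20]
  [9] addr=0xcd blk=25 s=1: L1-HIT | VC [9, 20]
  [10] addr=0xe2 blk=28 s=0: L1-HIT | VC [9, 20]
  [11] addr=0xe2 blk=28 s=0: L1-HIT | VC [9, 20]
  [12] addr=0xca blk=25 s=1: L1-HIT | VC [9, 20]
  [13] addr=0xa1 blk=20 s=0: VC-HIT | VC [9, 28]

VC = [9, 28]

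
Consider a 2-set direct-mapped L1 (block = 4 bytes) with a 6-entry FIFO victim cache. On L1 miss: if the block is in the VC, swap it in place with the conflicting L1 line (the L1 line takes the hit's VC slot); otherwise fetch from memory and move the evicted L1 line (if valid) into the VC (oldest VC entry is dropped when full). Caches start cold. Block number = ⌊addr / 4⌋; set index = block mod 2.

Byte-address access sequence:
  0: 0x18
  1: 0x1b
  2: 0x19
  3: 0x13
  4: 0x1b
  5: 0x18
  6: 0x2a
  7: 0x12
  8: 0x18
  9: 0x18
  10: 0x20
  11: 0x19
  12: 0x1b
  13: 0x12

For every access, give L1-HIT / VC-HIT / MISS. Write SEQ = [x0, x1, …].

SEQ = [MISS, L1-HIT, L1-HIT, MISS, VC-HIT, L1-HIT, MISS, VC-HIT, VC-HIT, L1-HIT, MISS, VC-HIT, L1-HIT, VC-HIT]

#0 0x18→b6/s0 MISS; vc=[]
#1 0x1b→b6/s0 L1-HIT; vc=[]
#2 0x19→b6/s0 L1-HIT; vc=[]
#3 0x13→b4/s0 MISS; vc=[6]
#4 0x1b→b6/s0 VC-HIT; vc=[4]
#5 0x18→b6/s0 L1-HIT; vc=[4]
#6 0x2a→b10/s0 MISS; vc=[4,6]
#7 0x12→b4/s0 VC-HIT; vc=[10,6]
#8 0x18→b6/s0 VC-HIT; vc=[10,4]
#9 0x18→b6/s0 L1-HIT; vc=[10,4]
#10 0x20→b8/s0 MISS; vc=[10,4,6]
#11 0x19→b6/s0 VC-HIT; vc=[10,4,8]
#12 0x1b→b6/s0 L1-HIT; vc=[10,4,8]
#13 0x12→b4/s0 VC-HIT; vc=[10,6,8]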